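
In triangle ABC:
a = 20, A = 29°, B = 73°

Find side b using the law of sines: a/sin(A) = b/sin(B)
a/sin(A) = b/sin(B)  ⇒  b = a·sin(B)/sin(A) = 20·sin(73°)/sin(29°)
sin(73°) ≈ 0.956305, sin(29°) ≈ 0.48481
b ≈ 20·0.956305/0.48481 ≈ 19.1261/0.48481 ≈ 39.4507

b = 39.45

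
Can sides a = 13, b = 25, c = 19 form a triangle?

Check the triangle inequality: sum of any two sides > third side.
a + b vs c: 13 + 25 = 38 > 19  ✓
a + c vs b: 13 + 19 = 32 > 25  ✓
b + c vs a: 25 + 19 = 44 > 13  ✓

Yes, triangle inequality satisfied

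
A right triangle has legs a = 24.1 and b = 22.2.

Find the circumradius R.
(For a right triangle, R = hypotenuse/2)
Hypotenuse c = √(a² + b²) = √(580.81 + 492.84) = √1073.65 ≈ 32.7666
R = c/2 ≈ 32.7666/2 ≈ 16.3833

R = 16.38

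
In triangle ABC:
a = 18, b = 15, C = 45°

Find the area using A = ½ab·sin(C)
A = ½·a·b·sin(C) = ½·18·15·sin(45°)
sin(45°) ≈ 0.707107
A ≈ ½·270·0.707107 = 135·0.707107 ≈ 95.4594

Area = 95.46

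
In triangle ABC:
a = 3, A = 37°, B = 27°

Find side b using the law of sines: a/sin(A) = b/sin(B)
a/sin(A) = b/sin(B)  ⇒  b = a·sin(B)/sin(A) = 3·sin(27°)/sin(37°)
sin(27°) ≈ 0.45399, sin(37°) ≈ 0.601815
b ≈ 3·0.45399/0.601815 ≈ 1.36197/0.601815 ≈ 2.26311

b = 2.263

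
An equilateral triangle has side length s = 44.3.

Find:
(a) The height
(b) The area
(a) The height splits the triangle into two 30-60-90 halves: h = s·√3/2 = 44.3·1.73205/2 ≈ 76.7299/2 ≈ 38.3649
(b) Area = (√3/4)·s² = (√3/4)·44.3² = (√3/4)·1962.49 ≈ 0.433013·1962.49 ≈ 849.783

Height = 38.36, Area = 849.8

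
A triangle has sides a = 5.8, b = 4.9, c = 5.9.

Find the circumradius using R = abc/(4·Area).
First find the area with Heron's formula.
s = (5.8 + 4.9 + 5.9)/2 = 8.3
Area = √(s(s−a)(s−b)(s−c)) = √(8.3·2.5·3.4·2.4) ≈ √169.32 ≈ 13.0123
abc = 5.8·4.9·5.9 = 167.678
R = abc/(4·Area) ≈ 167.678/(4·13.0123) = 167.678/52.0492 ≈ 3.22153

R = 3.222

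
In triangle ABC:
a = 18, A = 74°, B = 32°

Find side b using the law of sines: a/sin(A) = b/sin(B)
a/sin(A) = b/sin(B)  ⇒  b = a·sin(B)/sin(A) = 18·sin(32°)/sin(74°)
sin(32°) ≈ 0.529919, sin(74°) ≈ 0.961262
b ≈ 18·0.529919/0.961262 ≈ 9.53855/0.961262 ≈ 9.92294

b = 9.923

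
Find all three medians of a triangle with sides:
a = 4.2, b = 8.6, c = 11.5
Median formula: m_a = ½√(2b² + 2c² − a²) (and cyclically). a² = 17.64, b² = 73.96, c² = 132.25.
m_a = ½√(2·73.96 + 2·132.25 − 17.64) = ½√394.78 ≈ ½·19.8691 ≈ 9.93454
m_b = ½√(2·17.64 + 2·132.25 − 73.96) = ½√225.82 ≈ ½·15.0273 ≈ 7.51365
m_c = ½√(2·17.64 + 2·73.96 − 132.25) = ½√50.95 ≈ ½·7.13793 ≈ 3.56896

m_a = 9.935, m_b = 7.514, m_c = 3.569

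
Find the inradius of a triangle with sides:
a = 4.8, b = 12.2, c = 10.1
r = Area/s where s is the semi-perimeter.
s = (4.8 + 12.2 + 10.1)/2 = 27.1/2 = 13.55
Area = √(s(s−a)(s−b)(s−c)) = √(13.55·8.75·1.35·3.45) ≈ √552.205 ≈ 23.499
r ≈ 23.499/13.55 ≈ 1.73425

r = 1.734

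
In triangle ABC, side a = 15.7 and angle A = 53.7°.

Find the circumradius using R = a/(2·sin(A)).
R = a/(2·sin(A)) = 15.7/(2·sin(53.7°))
sin(53.7°) ≈ 0.805928
R ≈ 15.7/(2·0.805928) = 15.7/1.61186 ≈ 9.74032

R = 9.74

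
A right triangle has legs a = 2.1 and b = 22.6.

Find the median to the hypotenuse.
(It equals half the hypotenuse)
Hypotenuse c = √(a² + b²) = √(4.41 + 510.76) = √515.17 ≈ 22.6974
Median to hypotenuse = c/2 ≈ 22.6974/2 ≈ 11.3487

Median = 11.35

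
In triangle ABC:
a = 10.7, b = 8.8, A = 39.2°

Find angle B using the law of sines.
a/sin(A) = b/sin(B)  ⇒  sin(B) = b·sin(A)/a = 8.8·sin(39.2°)/10.7
sin(39.2°) ≈ 0.632029
sin(B) ≈ 8.8·0.632029/10.7 ≈ 5.56186/10.7 ≈ 0.5198
B = arcsin(0.5198) ≈ 31.3188°
(Since b ≤ a we need B ≤ A, so the obtuse alternative 180° − 31.3188° ≈ 148.681° is rejected.)

B = 31.32°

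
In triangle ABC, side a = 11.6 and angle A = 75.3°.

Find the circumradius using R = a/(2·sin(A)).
R = a/(2·sin(A)) = 11.6/(2·sin(75.3°))
sin(75.3°) ≈ 0.967268
R ≈ 11.6/(2·0.967268) = 11.6/1.93454 ≈ 5.99627

R = 5.996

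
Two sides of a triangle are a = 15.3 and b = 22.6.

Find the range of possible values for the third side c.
Triangle inequality: |a − b| < c < a + b
|a − b| = |15.3 − 22.6| = 7.3
a + b = 15.3 + 22.6 = 37.9

7.3 < c < 37.9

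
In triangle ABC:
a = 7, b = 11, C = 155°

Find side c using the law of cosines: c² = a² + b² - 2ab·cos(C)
c² = 7² + 11² − 2·7·11·cos(155°)
cos(155°) ≈ -0.906308
c² ≈ 49 + 121 − 154·(-0.906308) ≈ 170 + 139.571 ≈ 309.571
c ≈ √309.571 ≈ 17.5946

c = 17.59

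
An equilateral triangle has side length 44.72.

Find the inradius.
r = Area/s with s the semi-perimeter.
Area = (√3/4)·44.72² = (√3/4)·1999.8784 ≈ 0.433013·1999.8784 ≈ 865.973
s = 3·44.72/2 = 67.08
r ≈ 865.973/67.08 ≈ 12.9096
(Equivalently r = side/(2√3) = 44.72/3.4641 ≈ 12.9096.)

r = 12.91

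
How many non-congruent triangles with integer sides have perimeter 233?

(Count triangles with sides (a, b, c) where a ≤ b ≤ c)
Let a ≤ b ≤ c with a + b + c = 233. The only binding inequality is a + b > c, i.e. 233 − c > c, so c < 233/2; and c ≥ 233/3 since c is the largest side.
So 78 ≤ c ≤ 116. For each c, b runs from ⌈(233 − c)/2⌉ up to c (then a = 233 − b − c satisfies 1 ≤ a ≤ b automatically), giving c − ⌈(233 − c)/2⌉ + 1 choices.
Summing over c: 1 + 3 + 4 + 6 + … + 57 + 58  (39 terms, c = 78, …, 116) = 1160
Check (closed form: nearest integer to p²/48 for even p, (p+3)²/48 for odd p): (233+3)²/48 = 236²/48 = 55696/48 ≈ 1160.33 → 1160

1160 triangles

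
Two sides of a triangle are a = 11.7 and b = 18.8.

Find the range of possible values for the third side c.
Triangle inequality: |a − b| < c < a + b
|a − b| = |11.7 − 18.8| = 7.1
a + b = 11.7 + 18.8 = 30.5

7.1 < c < 30.5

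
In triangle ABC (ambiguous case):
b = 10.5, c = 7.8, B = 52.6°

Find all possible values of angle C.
b/sin(B) = c/sin(C)  ⇒  sin(C) = c·sin(B)/b = 7.8·sin(52.6°)/10.5
sin(52.6°) ≈ 0.794415
sin(C) ≈ 7.8·0.794415/10.5 ≈ 6.19643/10.5 ≈ 0.590137
Candidate 1: C₁ = arcsin(0.590137) ≈ 36.1667°  →  A = 180° − 52.6° − 36.1667° ≈ 91.2333° > 0, valid
Candidate 2: C₂ = 180° − C₁ ≈ 143.833°  →  A = 180° − 52.6° − 143.833° ≈ -16.4333° ≤ 0, not a valid triangle

C = 36.17° (one solution)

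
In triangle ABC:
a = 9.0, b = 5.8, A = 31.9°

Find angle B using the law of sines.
a/sin(A) = b/sin(B)  ⇒  sin(B) = b·sin(A)/a = 5.8·sin(31.9°)/9.0
sin(31.9°) ≈ 0.528438
sin(B) ≈ 5.8·0.528438/9.0 ≈ 3.06494/9.0 ≈ 0.340549
B = arcsin(0.340549) ≈ 19.9103°
(Since b ≤ a we need B ≤ A, so the obtuse alternative 180° − 19.9103° ≈ 160.09° is rejected.)

B = 19.91°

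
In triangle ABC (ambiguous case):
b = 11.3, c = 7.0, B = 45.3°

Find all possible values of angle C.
b/sin(B) = c/sin(C)  ⇒  sin(C) = c·sin(B)/b = 7.0·sin(45.3°)/11.3
sin(45.3°) ≈ 0.710799
sin(C) ≈ 7.0·0.710799/11.3 ≈ 4.9756/11.3 ≈ 0.440318
Candidate 1: C₁ = arcsin(0.440318) ≈ 26.1242°  →  A = 180° − 45.3° − 26.1242° ≈ 108.576° > 0, valid
Candidate 2: C₂ = 180° − C₁ ≈ 153.876°  →  A = 180° − 45.3° − 153.876° ≈ -19.1758° ≤ 0, not a valid triangle

C = 26.12° (one solution)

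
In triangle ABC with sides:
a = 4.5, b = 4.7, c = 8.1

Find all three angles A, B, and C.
Law of cosines for each angle (a² = 20.25, b² = 22.09, c² = 65.61):
cos(A) = (b² + c² − a²)/(2bc) = (22.09 + 65.61 − 20.25)/(2·4.7·8.1) = 67.45/76.14 ≈ 0.885868  ⇒  A ≈ 27.6415°
cos(B) = (a² + c² − b²)/(2ac) = (20.25 + 65.61 − 22.09)/(2·4.5·8.1) = 63.77/72.9 ≈ 0.87476  ⇒  B ≈ 28.9834°
cos(C) = (a² + b² − c²)/(2ab) = (20.25 + 22.09 − 65.61)/(2·4.5·4.7) = -23.27/42.3 ≈ -0.550118  ⇒  C ≈ 123.375°
Check: A + B + C ≈ 180°

A = 27.64°, B = 28.98°, C = 123.4°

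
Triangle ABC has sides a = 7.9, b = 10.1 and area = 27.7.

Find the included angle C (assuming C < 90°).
Area = ½·a·b·sin(C)  ⇒  sin(C) = 2·Area/(a·b) = 2·27.7/(7.9·10.1) = 55.4/79.79 ≈ 0.694323
C = arcsin(0.694323) ≈ 43.9733° (taking the acute solution since C < 90°)

C = 43.97°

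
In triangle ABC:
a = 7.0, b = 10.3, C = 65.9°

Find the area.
Two sides and the included angle (SAS): A = ½·a·b·sin(C) = ½·7.0·10.3·sin(65.9°)
sin(65.9°) ≈ 0.912834
A ≈ ½·72.1·0.912834 = 36.05·0.912834 ≈ 32.9077

Area = 32.91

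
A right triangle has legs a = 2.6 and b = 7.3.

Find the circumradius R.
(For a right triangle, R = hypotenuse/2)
Hypotenuse c = √(a² + b²) = √(6.76 + 53.29) = √60.05 ≈ 7.74919
R = c/2 ≈ 7.74919/2 ≈ 3.8746

R = 3.875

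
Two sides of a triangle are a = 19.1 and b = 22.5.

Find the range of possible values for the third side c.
Triangle inequality: |a − b| < c < a + b
|a − b| = |19.1 − 22.5| = 3.4
a + b = 19.1 + 22.5 = 41.6

3.4 < c < 41.6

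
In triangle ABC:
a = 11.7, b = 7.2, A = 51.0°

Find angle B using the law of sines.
a/sin(A) = b/sin(B)  ⇒  sin(B) = b·sin(A)/a = 7.2·sin(51.0°)/11.7
sin(51.0°) ≈ 0.777146
sin(B) ≈ 7.2·0.777146/11.7 ≈ 5.59545/11.7 ≈ 0.478244
B = arcsin(0.478244) ≈ 28.5708°
(Since b ≤ a we need B ≤ A, so the obtuse alternative 180° − 28.5708° ≈ 151.429° is rejected.)

B = 28.57°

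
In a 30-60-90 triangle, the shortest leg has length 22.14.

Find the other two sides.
In a 30-60-90 triangle the sides are in ratio 1 : √3 : 2 (short leg : long leg : hypotenuse).
Long leg = 22.14·√3 ≈ 22.14·1.73205 ≈ 38.3476
Hypotenuse = 2·22.14 = 44.28

Long leg = 22.14√3 = 38.35, Hypotenuse = 44.28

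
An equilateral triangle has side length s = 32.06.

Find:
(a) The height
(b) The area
(a) The height splits the triangle into two 30-60-90 halves: h = s·√3/2 = 32.06·1.73205/2 ≈ 55.5295/2 ≈ 27.7648
(b) Area = (√3/4)·s² = (√3/4)·32.06² = (√3/4)·1027.8436 ≈ 0.433013·1027.8436 ≈ 445.069

Height = 27.76, Area = 445.1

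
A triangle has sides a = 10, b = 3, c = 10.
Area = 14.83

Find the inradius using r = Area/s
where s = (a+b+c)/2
s = (10 + 3 + 10)/2 = 23/2 = 11.5
r = Area/s = 14.83/11.5 ≈ 1.28957

r = 1.29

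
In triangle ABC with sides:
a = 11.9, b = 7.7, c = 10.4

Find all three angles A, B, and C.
Law of cosines for each angle (a² = 141.61, b² = 59.29, c² = 108.16):
cos(A) = (b² + c² − a²)/(2bc) = (59.29 + 108.16 − 141.61)/(2·7.7·10.4) = 25.84/160.16 ≈ 0.161339  ⇒  A ≈ 80.7154°
cos(B) = (a² + c² − b²)/(2ac) = (141.61 + 108.16 − 59.29)/(2·11.9·10.4) = 190.48/247.52 ≈ 0.769554  ⇒  B ≈ 39.6861°
cos(C) = (a² + b² − c²)/(2ab) = (141.61 + 59.29 − 108.16)/(2·11.9·7.7) = 92.74/183.26 ≈ 0.506057  ⇒  C ≈ 59.5985°
Check: A + B + C ≈ 180°

A = 80.72°, B = 39.69°, C = 59.6°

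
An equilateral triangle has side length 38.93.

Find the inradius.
r = Area/s with s the semi-perimeter.
Area = (√3/4)·38.93² = (√3/4)·1515.5449 ≈ 0.433013·1515.5449 ≈ 656.25
s = 3·38.93/2 = 58.395
r ≈ 656.25/58.395 ≈ 11.2381
(Equivalently r = side/(2√3) = 38.93/3.4641 ≈ 11.2381.)

r = 11.24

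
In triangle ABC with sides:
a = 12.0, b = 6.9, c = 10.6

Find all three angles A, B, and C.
Law of cosines for each angle (a² = 144, b² = 47.61, c² = 112.36):
cos(A) = (b² + c² − a²)/(2bc) = (47.61 + 112.36 − 144)/(2·6.9·10.6) = 15.97/146.28 ≈ 0.109174  ⇒  A ≈ 83.7323°
cos(B) = (a² + c² − b²)/(2ac) = (144 + 112.36 − 47.61)/(2·12.0·10.6) = 208.75/254.4 ≈ 0.820558  ⇒  B ≈ 34.8593°
cos(C) = (a² + b² − c²)/(2ab) = (144 + 47.61 − 112.36)/(2·12.0·6.9) = 79.25/165.6 ≈ 0.478563  ⇒  C ≈ 61.4084°
Check: A + B + C ≈ 180°

A = 83.73°, B = 34.86°, C = 61.41°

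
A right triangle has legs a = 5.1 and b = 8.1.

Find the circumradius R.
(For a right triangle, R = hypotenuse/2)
Hypotenuse c = √(a² + b²) = √(26.01 + 65.61) = √91.62 ≈ 9.57183
R = c/2 ≈ 9.57183/2 ≈ 4.78592

R = 4.786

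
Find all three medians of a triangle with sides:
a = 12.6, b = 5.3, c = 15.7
Median formula: m_a = ½√(2b² + 2c² − a²) (and cyclically). a² = 158.76, b² = 28.09, c² = 246.49.
m_a = ½√(2·28.09 + 2·246.49 − 158.76) = ½√390.4 ≈ ½·19.7585 ≈ 9.87927
m_b = ½√(2·158.76 + 2·246.49 − 28.09) = ½√782.41 ≈ ½·27.9716 ≈ 13.9858
m_c = ½√(2·158.76 + 2·28.09 − 246.49) = ½√127.21 ≈ ½·11.2787 ≈ 5.63937

m_a = 9.879, m_b = 13.99, m_c = 5.639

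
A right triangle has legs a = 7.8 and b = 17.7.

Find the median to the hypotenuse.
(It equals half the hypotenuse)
Hypotenuse c = √(a² + b²) = √(60.84 + 313.29) = √374.13 ≈ 19.3424
Median to hypotenuse = c/2 ≈ 19.3424/2 ≈ 9.67122

Median = 9.671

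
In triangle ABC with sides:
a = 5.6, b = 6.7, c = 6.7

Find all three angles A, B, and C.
Law of cosines for each angle (a² = 31.36, b² = 44.89, c² = 44.89):
cos(A) = (b² + c² − a²)/(2bc) = (44.89 + 44.89 − 31.36)/(2·6.7·6.7) = 58.42/89.78 ≈ 0.650702  ⇒  A ≈ 49.4055°
cos(B) = (a² + c² − b²)/(2ac) = (31.36 + 44.89 − 44.89)/(2·5.6·6.7) = 31.36/75.04 ≈ 0.41791  ⇒  B ≈ 65.2973°
cos(C) = (a² + b² − c²)/(2ab) = (31.36 + 44.89 − 44.89)/(2·5.6·6.7) = 31.36/75.04 ≈ 0.41791  ⇒  C ≈ 65.2973°
Check: A + B + C ≈ 180°

A = 49.41°, B = 65.3°, C = 65.3°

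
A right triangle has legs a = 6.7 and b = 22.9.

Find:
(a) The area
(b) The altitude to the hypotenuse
(a) The legs are perpendicular, so Area = ½·a·b = ½·6.7·22.9 = ½·153.43 = 76.715
(b) Hypotenuse c = √(a² + b²) = √(44.89 + 524.41) = √569.3 ≈ 23.86
    Area = ½·c·h_c  ⇒  h_c = 2·Area/c = 153.43/23.86 ≈ 6.43043

Area = 76.715, h_c = 6.43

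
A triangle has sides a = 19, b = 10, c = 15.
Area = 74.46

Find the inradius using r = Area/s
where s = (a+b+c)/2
s = (19 + 10 + 15)/2 = 44/2 = 22
r = Area/s = 74.46/22 ≈ 3.38455

r = 3.385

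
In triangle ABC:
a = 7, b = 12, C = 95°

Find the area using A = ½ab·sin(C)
A = ½·a·b·sin(C) = ½·7·12·sin(95°)
sin(95°) ≈ 0.996195
A ≈ ½·84·0.996195 = 42·0.996195 ≈ 41.8402

Area = 41.84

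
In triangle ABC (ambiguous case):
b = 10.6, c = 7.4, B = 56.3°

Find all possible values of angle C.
b/sin(B) = c/sin(C)  ⇒  sin(C) = c·sin(B)/b = 7.4·sin(56.3°)/10.6
sin(56.3°) ≈ 0.831954
sin(C) ≈ 7.4·0.831954/10.6 ≈ 6.15646/10.6 ≈ 0.580798
Candidate 1: C₁ = arcsin(0.580798) ≈ 35.5067°  →  A = 180° − 56.3° − 35.5067° ≈ 88.1933° > 0, valid
Candidate 2: C₂ = 180° − C₁ ≈ 144.493°  →  A = 180° − 56.3° − 144.493° ≈ -20.7933° ≤ 0, not a valid triangle

C = 35.51° (one solution)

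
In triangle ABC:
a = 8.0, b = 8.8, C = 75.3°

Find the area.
Two sides and the included angle (SAS): A = ½·a·b·sin(C) = ½·8.0·8.8·sin(75.3°)
sin(75.3°) ≈ 0.967268
A ≈ ½·70.4·0.967268 = 35.2·0.967268 ≈ 34.0478

Area = 34.05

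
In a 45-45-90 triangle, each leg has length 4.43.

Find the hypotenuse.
In a 45-45-90 triangle the sides are in ratio 1 : 1 : √2, so hypotenuse = leg·√2.
Hypotenuse = 4.43·√2 ≈ 4.43·1.41421 ≈ 6.26497

Hypotenuse = 4.43√2 = 6.265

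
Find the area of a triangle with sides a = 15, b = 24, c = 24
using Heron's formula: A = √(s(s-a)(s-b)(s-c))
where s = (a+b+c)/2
s = (15 + 24 + 24)/2 = 63/2 = 31.5
s − a = 16.5, s − b = 7.5, s − c = 7.5
s(s−a)(s−b)(s−c) = 31.5·16.5·7.5·7.5 = 29235.9375
Area = √29235.9375 ≈ 170.985

s = 31.5, Area = 171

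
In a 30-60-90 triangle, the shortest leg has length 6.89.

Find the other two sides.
In a 30-60-90 triangle the sides are in ratio 1 : √3 : 2 (short leg : long leg : hypotenuse).
Long leg = 6.89·√3 ≈ 6.89·1.73205 ≈ 11.9338
Hypotenuse = 2·6.89 = 13.78

Long leg = 6.89√3 = 11.93, Hypotenuse = 13.78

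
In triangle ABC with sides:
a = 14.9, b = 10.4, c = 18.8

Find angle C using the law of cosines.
c² = a² + b² − 2ab·cos(C)  ⇒  cos(C) = (a² + b² − c²)/(2ab)
cos(C) = (14.9² + 10.4² − 18.8²)/(2·14.9·10.4) = (222.01 + 108.16 − 353.44)/309.92 = -23.27/309.92 ≈ -0.0750839
C = arccos(-0.0750839) ≈ 94.306°

C = 94.31°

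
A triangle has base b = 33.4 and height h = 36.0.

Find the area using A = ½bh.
A = ½·b·h = ½·33.4·36.0 = ½·1202.4 = 601.2

Area = 601.2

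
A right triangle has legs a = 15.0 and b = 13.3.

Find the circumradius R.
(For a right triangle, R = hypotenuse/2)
Hypotenuse c = √(a² + b²) = √(225 + 176.89) = √401.89 ≈ 20.0472
R = c/2 ≈ 20.0472/2 ≈ 10.0236

R = 10.02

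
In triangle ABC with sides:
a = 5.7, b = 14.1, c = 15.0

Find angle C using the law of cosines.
c² = a² + b² − 2ab·cos(C)  ⇒  cos(C) = (a² + b² − c²)/(2ab)
cos(C) = (5.7² + 14.1² − 15.0²)/(2·5.7·14.1) = (32.49 + 198.81 − 225)/160.74 = 6.3/160.74 ≈ 0.0391937
C = arccos(0.0391937) ≈ 87.7538°

C = 87.75°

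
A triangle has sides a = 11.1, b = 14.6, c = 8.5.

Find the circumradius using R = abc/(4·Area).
First find the area with Heron's formula.
s = (11.1 + 14.6 + 8.5)/2 = 17.1
Area = √(s(s−a)(s−b)(s−c)) = √(17.1·6·2.5·8.6) ≈ √2205.9 ≈ 46.967
abc = 11.1·14.6·8.5 = 1377.51
R = abc/(4·Area) ≈ 1377.51/(4·46.967) = 1377.51/187.868 ≈ 7.33233

R = 7.332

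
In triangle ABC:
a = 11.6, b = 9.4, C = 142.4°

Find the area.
Two sides and the included angle (SAS): A = ½·a·b·sin(C) = ½·11.6·9.4·sin(142.4°)
sin(142.4°) ≈ 0.610145
A ≈ ½·109.04·0.610145 = 54.52·0.610145 ≈ 33.2651

Area = 33.27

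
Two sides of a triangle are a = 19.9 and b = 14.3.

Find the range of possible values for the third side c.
Triangle inequality: |a − b| < c < a + b
|a − b| = |19.9 − 14.3| = 5.6
a + b = 19.9 + 14.3 = 34.2

5.6 < c < 34.2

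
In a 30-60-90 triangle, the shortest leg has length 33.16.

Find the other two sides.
In a 30-60-90 triangle the sides are in ratio 1 : √3 : 2 (short leg : long leg : hypotenuse).
Long leg = 33.16·√3 ≈ 33.16·1.73205 ≈ 57.4348
Hypotenuse = 2·33.16 = 66.32

Long leg = 33.16√3 = 57.43, Hypotenuse = 66.32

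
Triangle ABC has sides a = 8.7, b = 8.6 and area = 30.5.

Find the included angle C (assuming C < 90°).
Area = ½·a·b·sin(C)  ⇒  sin(C) = 2·Area/(a·b) = 2·30.5/(8.7·8.6) = 61/74.82 ≈ 0.81529
C = arcsin(0.81529) ≈ 54.616° (taking the acute solution since C < 90°)

C = 54.62°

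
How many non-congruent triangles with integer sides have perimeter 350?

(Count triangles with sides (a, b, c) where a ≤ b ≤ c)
Let a ≤ b ≤ c with a + b + c = 350. The only binding inequality is a + b > c, i.e. 350 − c > c, so c < 350/2; and c ≥ 350/3 since c is the largest side.
So 117 ≤ c ≤ 174. For each c, b runs from ⌈(350 − c)/2⌉ up to c (then a = 350 − b − c satisfies 1 ≤ a ≤ b automatically), giving c − ⌈(350 − c)/2⌉ + 1 choices.
Summing over c: 1 + 3 + 4 + 6 + … + 85 + 87  (58 terms, c = 117, …, 174) = 2552
Check (closed form: nearest integer to p²/48 for even p, (p+3)²/48 for odd p): 350²/48 = 122500/48 ≈ 2552.08 → 2552

2552 triangles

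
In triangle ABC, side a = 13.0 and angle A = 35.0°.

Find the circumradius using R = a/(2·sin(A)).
R = a/(2·sin(A)) = 13.0/(2·sin(35.0°))
sin(35.0°) ≈ 0.573576
R ≈ 13.0/(2·0.573576) = 13.0/1.14715 ≈ 11.3324

R = 11.33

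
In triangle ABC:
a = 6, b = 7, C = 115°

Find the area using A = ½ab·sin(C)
A = ½·a·b·sin(C) = ½·6·7·sin(115°)
sin(115°) ≈ 0.906308
A ≈ ½·42·0.906308 = 21·0.906308 ≈ 19.0325

Area = 19.03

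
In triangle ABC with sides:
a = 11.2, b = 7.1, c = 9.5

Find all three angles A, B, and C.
Law of cosines for each angle (a² = 125.44, b² = 50.41, c² = 90.25):
cos(A) = (b² + c² − a²)/(2bc) = (50.41 + 90.25 − 125.44)/(2·7.1·9.5) = 15.22/134.9 ≈ 0.112824  ⇒  A ≈ 83.5218°
cos(B) = (a² + c² − b²)/(2ac) = (125.44 + 90.25 − 50.41)/(2·11.2·9.5) = 165.28/212.8 ≈ 0.776692  ⇒  B ≈ 39.0413°
cos(C) = (a² + b² − c²)/(2ab) = (125.44 + 50.41 − 90.25)/(2·11.2·7.1) = 85.6/159.04 ≈ 0.538229  ⇒  C ≈ 57.4368°
Check: A + B + C ≈ 180°

A = 83.52°, B = 39.04°, C = 57.44°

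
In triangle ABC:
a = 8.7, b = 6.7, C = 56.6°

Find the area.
Two sides and the included angle (SAS): A = ½·a·b·sin(C) = ½·8.7·6.7·sin(56.6°)
sin(56.6°) ≈ 0.834848
A ≈ ½·58.29·0.834848 = 29.145·0.834848 ≈ 24.3316

Area = 24.33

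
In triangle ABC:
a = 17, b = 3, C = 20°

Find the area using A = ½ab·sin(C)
A = ½·a·b·sin(C) = ½·17·3·sin(20°)
sin(20°) ≈ 0.34202
A ≈ ½·51·0.34202 = 25.5·0.34202 ≈ 8.72151

Area = 8.722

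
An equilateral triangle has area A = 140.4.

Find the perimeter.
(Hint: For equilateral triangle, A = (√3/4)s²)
A = (√3/4)s²  ⇒  s² = 4A/√3 = 4·140.4/√3 = 561.6/1.73205 ≈ 324.24
s ≈ √324.24 ≈ 18.0067
Perimeter = 3s ≈ 3·18.0067 ≈ 54.02

Perimeter = 54.02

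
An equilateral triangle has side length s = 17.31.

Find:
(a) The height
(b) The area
(a) The height splits the triangle into two 30-60-90 halves: h = s·√3/2 = 17.31·1.73205/2 ≈ 29.9818/2 ≈ 14.9909
(b) Area = (√3/4)·s² = (√3/4)·17.31² = (√3/4)·299.6361 ≈ 0.433013·299.6361 ≈ 129.746

Height = 14.99, Area = 129.7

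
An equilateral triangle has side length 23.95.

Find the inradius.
r = Area/s with s the semi-perimeter.
Area = (√3/4)·23.95² = (√3/4)·573.6025 ≈ 0.433013·573.6025 ≈ 248.377
s = 3·23.95/2 = 35.925
r ≈ 248.377/35.925 ≈ 6.91377
(Equivalently r = side/(2√3) = 23.95/3.4641 ≈ 6.91377.)

r = 6.914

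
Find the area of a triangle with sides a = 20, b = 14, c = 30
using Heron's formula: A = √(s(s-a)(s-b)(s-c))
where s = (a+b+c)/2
s = (20 + 14 + 30)/2 = 64/2 = 32
s − a = 12, s − b = 18, s − c = 2
s(s−a)(s−b)(s−c) = 32·12·18·2 = 13824
Area = √13824 ≈ 117.576

s = 32.0, Area = 117.6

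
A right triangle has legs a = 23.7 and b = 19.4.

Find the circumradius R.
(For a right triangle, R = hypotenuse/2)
Hypotenuse c = √(a² + b²) = √(561.69 + 376.36) = √938.05 ≈ 30.6276
R = c/2 ≈ 30.6276/2 ≈ 15.3138

R = 15.31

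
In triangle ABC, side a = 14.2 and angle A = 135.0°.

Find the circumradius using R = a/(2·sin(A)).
R = a/(2·sin(A)) = 14.2/(2·sin(135.0°))
sin(135.0°) ≈ 0.707107
R ≈ 14.2/(2·0.707107) = 14.2/1.41421 ≈ 10.0409

R = 10.04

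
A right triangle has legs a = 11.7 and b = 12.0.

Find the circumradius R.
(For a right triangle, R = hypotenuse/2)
Hypotenuse c = √(a² + b²) = √(136.89 + 144) = √280.89 ≈ 16.7598
R = c/2 ≈ 16.7598/2 ≈ 8.37989

R = 8.38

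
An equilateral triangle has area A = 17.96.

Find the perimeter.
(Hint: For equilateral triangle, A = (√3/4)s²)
A = (√3/4)s²  ⇒  s² = 4A/√3 = 4·17.96/√3 = 71.84/1.73205 ≈ 41.4768
s ≈ √41.4768 ≈ 6.44025
Perimeter = 3s ≈ 3·6.44025 ≈ 19.3208

Perimeter = 19.32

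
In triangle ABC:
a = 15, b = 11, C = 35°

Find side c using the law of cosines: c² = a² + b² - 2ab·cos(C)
c² = 15² + 11² − 2·15·11·cos(35°)
cos(35°) ≈ 0.819152
c² ≈ 225 + 121 − 330·(0.819152) ≈ 346 − 270.32 ≈ 75.6798
c ≈ √75.6798 ≈ 8.69942

c = 8.699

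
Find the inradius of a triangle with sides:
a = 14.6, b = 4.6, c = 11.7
r = Area/s where s is the semi-perimeter.
s = (14.6 + 4.6 + 11.7)/2 = 30.9/2 = 15.45
Area = √(s(s−a)(s−b)(s−c)) = √(15.45·0.85·10.85·3.75) ≈ √534.329 ≈ 23.1155
r ≈ 23.1155/15.45 ≈ 1.49615

r = 1.496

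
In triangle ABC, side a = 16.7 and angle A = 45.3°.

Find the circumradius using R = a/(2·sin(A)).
R = a/(2·sin(A)) = 16.7/(2·sin(45.3°))
sin(45.3°) ≈ 0.710799
R ≈ 16.7/(2·0.710799) = 16.7/1.4216 ≈ 11.7473

R = 11.75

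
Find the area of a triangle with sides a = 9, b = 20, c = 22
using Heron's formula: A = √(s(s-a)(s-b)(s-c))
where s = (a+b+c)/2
s = (9 + 20 + 22)/2 = 51/2 = 25.5
s − a = 16.5, s − b = 5.5, s − c = 3.5
s(s−a)(s−b)(s−c) = 25.5·16.5·5.5·3.5 = 8099.4375
Area = √8099.4375 ≈ 89.9969

s = 25.5, Area = 90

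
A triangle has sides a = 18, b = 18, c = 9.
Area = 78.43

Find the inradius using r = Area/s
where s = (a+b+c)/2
s = (18 + 18 + 9)/2 = 45/2 = 22.5
r = Area/s = 78.43/22.5 ≈ 3.48578

r = 3.486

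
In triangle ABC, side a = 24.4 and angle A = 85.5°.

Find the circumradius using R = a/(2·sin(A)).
R = a/(2·sin(A)) = 24.4/(2·sin(85.5°))
sin(85.5°) ≈ 0.996917
R ≈ 24.4/(2·0.996917) = 24.4/1.99383 ≈ 12.2377

R = 12.24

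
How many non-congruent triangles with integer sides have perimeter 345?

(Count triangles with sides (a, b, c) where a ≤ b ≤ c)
Let a ≤ b ≤ c with a + b + c = 345. The only binding inequality is a + b > c, i.e. 345 − c > c, so c < 345/2; and c ≥ 345/3 since c is the largest side.
So 115 ≤ c ≤ 172. For each c, b runs from ⌈(345 − c)/2⌉ up to c (then a = 345 − b − c satisfies 1 ≤ a ≤ b automatically), giving c − ⌈(345 − c)/2⌉ + 1 choices.
Summing over c: 1 + 2 + 4 + 5 + … + 85 + 86  (58 terms, c = 115, …, 172) = 2523
Check (closed form: nearest integer to p²/48 for even p, (p+3)²/48 for odd p): (345+3)²/48 = 348²/48 = 121104/48 ≈ 2523.00 → 2523

2523 triangles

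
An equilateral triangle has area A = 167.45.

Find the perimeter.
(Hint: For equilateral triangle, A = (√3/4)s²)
A = (√3/4)s²  ⇒  s² = 4A/√3 = 4·167.45/√3 = 669.8/1.73205 ≈ 386.709
s ≈ √386.709 ≈ 19.6649
Perimeter = 3s ≈ 3·19.6649 ≈ 58.9948

Perimeter = 58.99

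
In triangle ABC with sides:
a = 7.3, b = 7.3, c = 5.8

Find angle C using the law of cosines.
c² = a² + b² − 2ab·cos(C)  ⇒  cos(C) = (a² + b² − c²)/(2ab)
cos(C) = (7.3² + 7.3² − 5.8²)/(2·7.3·7.3) = (53.29 + 53.29 − 33.64)/106.58 = 72.94/106.58 ≈ 0.684369
C = arccos(0.684369) ≈ 46.814°

C = 46.81°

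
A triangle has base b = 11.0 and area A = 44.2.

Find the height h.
A = ½·b·h  ⇒  h = 2A/b = 2·44.2/11.0 = 88.4/11.0 ≈ 8.03636

h = 8.036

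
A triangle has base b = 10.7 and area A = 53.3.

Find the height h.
A = ½·b·h  ⇒  h = 2A/b = 2·53.3/10.7 = 106.6/10.7 ≈ 9.96262

h = 9.963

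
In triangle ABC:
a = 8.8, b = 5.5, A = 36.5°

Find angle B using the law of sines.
a/sin(A) = b/sin(B)  ⇒  sin(B) = b·sin(A)/a = 5.5·sin(36.5°)/8.8
sin(36.5°) ≈ 0.594823
sin(B) ≈ 5.5·0.594823/8.8 ≈ 3.27153/8.8 ≈ 0.371764
B = arcsin(0.371764) ≈ 21.8245°
(Since b ≤ a we need B ≤ A, so the obtuse alternative 180° − 21.8245° ≈ 158.176° is rejected.)

B = 21.82°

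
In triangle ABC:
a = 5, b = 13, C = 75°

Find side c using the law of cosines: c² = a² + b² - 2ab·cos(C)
c² = 5² + 13² − 2·5·13·cos(75°)
cos(75°) ≈ 0.258819
c² ≈ 25 + 169 − 130·(0.258819) ≈ 194 − 33.6465 ≈ 160.354
c ≈ √160.354 ≈ 12.6631

c = 12.66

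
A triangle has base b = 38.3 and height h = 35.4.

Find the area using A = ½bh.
A = ½·b·h = ½·38.3·35.4 = ½·1355.82 = 677.91

Area = 677.91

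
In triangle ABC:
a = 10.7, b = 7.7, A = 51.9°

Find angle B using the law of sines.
a/sin(A) = b/sin(B)  ⇒  sin(B) = b·sin(A)/a = 7.7·sin(51.9°)/10.7
sin(51.9°) ≈ 0.786935
sin(B) ≈ 7.7·0.786935/10.7 ≈ 6.0594/10.7 ≈ 0.566299
B = arcsin(0.566299) ≈ 34.4925°
(Since b ≤ a we need B ≤ A, so the obtuse alternative 180° − 34.4925° ≈ 145.507° is rejected.)

B = 34.49°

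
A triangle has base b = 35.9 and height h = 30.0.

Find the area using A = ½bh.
A = ½·b·h = ½·35.9·30.0 = ½·1077 = 538.5

Area = 538.5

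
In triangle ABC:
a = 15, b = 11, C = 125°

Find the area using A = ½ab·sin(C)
A = ½·a·b·sin(C) = ½·15·11·sin(125°)
sin(125°) ≈ 0.819152
A ≈ ½·165·0.819152 = 82.5·0.819152 ≈ 67.58

Area = 67.58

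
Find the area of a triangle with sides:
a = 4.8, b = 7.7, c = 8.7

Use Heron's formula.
s = (4.8 + 7.7 + 8.7)/2 = 21.2/2 = 10.6
s − a = 5.8, s − b = 2.9, s − c = 1.9
s(s−a)(s−b)(s−c) = 10.6·5.8·2.9·1.9 ≈ 338.755
Area = √338.755 ≈ 18.4053

Area = 18.41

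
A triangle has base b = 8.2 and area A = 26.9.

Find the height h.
A = ½·b·h  ⇒  h = 2A/b = 2·26.9/8.2 = 53.8/8.2 ≈ 6.56098

h = 6.561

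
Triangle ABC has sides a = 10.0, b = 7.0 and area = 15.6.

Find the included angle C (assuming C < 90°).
Area = ½·a·b·sin(C)  ⇒  sin(C) = 2·Area/(a·b) = 2·15.6/(10.0·7.0) = 31.2/70 ≈ 0.445714
C = arcsin(0.445714) ≈ 26.469° (taking the acute solution since C < 90°)

C = 26.47°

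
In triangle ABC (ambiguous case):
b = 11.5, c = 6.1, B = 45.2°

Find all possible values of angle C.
b/sin(B) = c/sin(C)  ⇒  sin(C) = c·sin(B)/b = 6.1·sin(45.2°)/11.5
sin(45.2°) ≈ 0.709571
sin(C) ≈ 6.1·0.709571/11.5 ≈ 4.32838/11.5 ≈ 0.376381
Candidate 1: C₁ = arcsin(0.376381) ≈ 22.1097°  →  A = 180° − 45.2° − 22.1097° ≈ 112.69° > 0, valid
Candidate 2: C₂ = 180° − C₁ ≈ 157.89°  →  A = 180° − 45.2° − 157.89° ≈ -23.0903° ≤ 0, not a valid triangle

C = 22.11° (one solution)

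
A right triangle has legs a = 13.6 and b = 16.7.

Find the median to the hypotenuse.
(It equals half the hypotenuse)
Hypotenuse c = √(a² + b²) = √(184.96 + 278.89) = √463.85 ≈ 21.5372
Median to hypotenuse = c/2 ≈ 21.5372/2 ≈ 10.7686

Median = 10.77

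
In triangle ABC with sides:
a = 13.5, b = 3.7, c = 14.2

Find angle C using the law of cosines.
c² = a² + b² − 2ab·cos(C)  ⇒  cos(C) = (a² + b² − c²)/(2ab)
cos(C) = (13.5² + 3.7² − 14.2²)/(2·13.5·3.7) = (182.25 + 13.69 − 201.64)/99.9 = -5.7/99.9 ≈ -0.0570571
C = arccos(-0.0570571) ≈ 93.2709°

C = 93.27°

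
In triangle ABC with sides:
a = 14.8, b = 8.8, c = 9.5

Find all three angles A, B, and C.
Law of cosines for each angle (a² = 219.04, b² = 77.44, c² = 90.25):
cos(A) = (b² + c² − a²)/(2bc) = (77.44 + 90.25 − 219.04)/(2·8.8·9.5) = -51.35/167.2 ≈ -0.307117  ⇒  A ≈ 107.886°
cos(B) = (a² + c² − b²)/(2ac) = (219.04 + 90.25 − 77.44)/(2·14.8·9.5) = 231.85/281.2 ≈ 0.824502  ⇒  B ≈ 34.462°
cos(C) = (a² + b² − c²)/(2ab) = (219.04 + 77.44 − 90.25)/(2·14.8·8.8) = 206.23/260.48 ≈ 0.791731  ⇒  C ≈ 37.6525°
Check: A + B + C ≈ 180°

A = 107.9°, B = 34.46°, C = 37.65°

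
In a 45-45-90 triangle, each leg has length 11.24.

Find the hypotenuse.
In a 45-45-90 triangle the sides are in ratio 1 : 1 : √2, so hypotenuse = leg·√2.
Hypotenuse = 11.24·√2 ≈ 11.24·1.41421 ≈ 15.8958

Hypotenuse = 11.24√2 = 15.9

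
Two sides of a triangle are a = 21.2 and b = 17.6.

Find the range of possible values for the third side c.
Triangle inequality: |a − b| < c < a + b
|a − b| = |21.2 − 17.6| = 3.6
a + b = 21.2 + 17.6 = 38.8

3.6 < c < 38.8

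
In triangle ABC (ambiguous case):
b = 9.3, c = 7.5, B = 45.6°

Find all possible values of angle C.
b/sin(B) = c/sin(C)  ⇒  sin(C) = c·sin(B)/b = 7.5·sin(45.6°)/9.3
sin(45.6°) ≈ 0.714473
sin(C) ≈ 7.5·0.714473/9.3 ≈ 5.35855/9.3 ≈ 0.576188
Candidate 1: C₁ = arcsin(0.576188) ≈ 35.1828°  →  A = 180° − 45.6° − 35.1828° ≈ 99.2172° > 0, valid
Candidate 2: C₂ = 180° − C₁ ≈ 144.817°  →  A = 180° − 45.6° − 144.817° ≈ -10.4172° ≤ 0, not a valid triangle

C = 35.18° (one solution)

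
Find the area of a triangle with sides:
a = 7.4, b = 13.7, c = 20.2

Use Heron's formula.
s = (7.4 + 13.7 + 20.2)/2 = 41.3/2 = 20.65
s − a = 13.25, s − b = 6.95, s − c = 0.45
s(s−a)(s−b)(s−c) = 20.65·13.25·6.95·0.45 ≈ 855.723
Area = √855.723 ≈ 29.2527

Area = 29.25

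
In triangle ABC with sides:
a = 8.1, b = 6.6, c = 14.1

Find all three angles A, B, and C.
Law of cosines for each angle (a² = 65.61, b² = 43.56, c² = 198.81):
cos(A) = (b² + c² − a²)/(2bc) = (43.56 + 198.81 − 65.61)/(2·6.6·14.1) = 176.76/186.12 ≈ 0.94971  ⇒  A ≈ 18.248°
cos(B) = (a² + c² − b²)/(2ac) = (65.61 + 198.81 − 43.56)/(2·8.1·14.1) = 220.86/228.42 ≈ 0.966903  ⇒  B ≈ 14.7821°
cos(C) = (a² + b² − c²)/(2ab) = (65.61 + 43.56 − 198.81)/(2·8.1·6.6) = -89.64/106.92 ≈ -0.838384  ⇒  C ≈ 146.97°
Check: A + B + C ≈ 180°

A = 18.25°, B = 14.78°, C = 147°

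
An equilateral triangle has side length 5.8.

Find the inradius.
r = Area/s with s the semi-perimeter.
Area = (√3/4)·5.8² = (√3/4)·33.64 ≈ 0.433013·33.64 ≈ 14.5665
s = 3·5.8/2 = 8.7
r ≈ 14.5665/8.7 ≈ 1.67432
(Equivalently r = side/(2√3) = 5.8/3.4641 ≈ 1.67432.)

r = 1.674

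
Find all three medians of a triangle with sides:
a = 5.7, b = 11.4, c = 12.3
Median formula: m_a = ½√(2b² + 2c² − a²) (and cyclically). a² = 32.49, b² = 129.96, c² = 151.29.
m_a = ½√(2·129.96 + 2·151.29 − 32.49) = ½√530.01 ≈ ½·23.0219 ≈ 11.511
m_b = ½√(2·32.49 + 2·151.29 − 129.96) = ½√237.6 ≈ ½·15.4143 ≈ 7.70714
m_c = ½√(2·32.49 + 2·129.96 − 151.29) = ½√173.61 ≈ ½·13.1761 ≈ 6.58806

m_a = 11.51, m_b = 7.707, m_c = 6.588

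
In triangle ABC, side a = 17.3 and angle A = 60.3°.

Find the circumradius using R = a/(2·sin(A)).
R = a/(2·sin(A)) = 17.3/(2·sin(60.3°))
sin(60.3°) ≈ 0.868632
R ≈ 17.3/(2·0.868632) = 17.3/1.73726 ≈ 9.95819

R = 9.958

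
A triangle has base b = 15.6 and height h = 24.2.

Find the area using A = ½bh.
A = ½·b·h = ½·15.6·24.2 = ½·377.52 = 188.76

Area = 188.76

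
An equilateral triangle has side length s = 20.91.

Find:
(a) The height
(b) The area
(a) The height splits the triangle into two 30-60-90 halves: h = s·√3/2 = 20.91·1.73205/2 ≈ 36.2172/2 ≈ 18.1086
(b) Area = (√3/4)·s² = (√3/4)·20.91² = (√3/4)·437.2281 ≈ 0.433013·437.2281 ≈ 189.325

Height = 18.11, Area = 189.3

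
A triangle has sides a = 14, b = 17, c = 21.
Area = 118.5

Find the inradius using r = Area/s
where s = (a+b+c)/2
s = (14 + 17 + 21)/2 = 52/2 = 26
r = Area/s = 118.5/26 ≈ 4.55769

r = 4.558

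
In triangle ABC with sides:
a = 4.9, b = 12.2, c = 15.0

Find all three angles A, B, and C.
Law of cosines for each angle (a² = 24.01, b² = 148.84, c² = 225):
cos(A) = (b² + c² − a²)/(2bc) = (148.84 + 225 − 24.01)/(2·12.2·15.0) = 349.83/366 ≈ 0.95582  ⇒  A ≈ 17.0948°
cos(B) = (a² + c² − b²)/(2ac) = (24.01 + 225 − 148.84)/(2·4.9·15.0) = 100.17/147 ≈ 0.681429  ⇒  B ≈ 47.0446°
cos(C) = (a² + b² − c²)/(2ab) = (24.01 + 148.84 − 225)/(2·4.9·12.2) = -52.15/119.56 ≈ -0.436183  ⇒  C ≈ 115.861°
Check: A + B + C ≈ 180°

A = 17.09°, B = 47.04°, C = 115.9°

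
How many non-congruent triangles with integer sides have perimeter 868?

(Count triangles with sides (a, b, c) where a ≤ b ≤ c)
Let a ≤ b ≤ c with a + b + c = 868. The only binding inequality is a + b > c, i.e. 868 − c > c, so c < 868/2; and c ≥ 868/3 since c is the largest side.
So 290 ≤ c ≤ 433. For each c, b runs from ⌈(868 − c)/2⌉ up to c (then a = 868 − b − c satisfies 1 ≤ a ≤ b automatically), giving c − ⌈(868 − c)/2⌉ + 1 choices.
Summing over c: 2 + 3 + 5 + 6 + … + 215 + 216  (144 terms, c = 290, …, 433) = 15696
Check (closed form: nearest integer to p²/48 for even p, (p+3)²/48 for odd p): 868²/48 = 753424/48 ≈ 15696.33 → 15696

15696 triangles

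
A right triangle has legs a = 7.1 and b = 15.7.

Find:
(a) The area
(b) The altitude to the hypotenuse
(a) The legs are perpendicular, so Area = ½·a·b = ½·7.1·15.7 = ½·111.47 = 55.735
(b) Hypotenuse c = √(a² + b²) = √(50.41 + 246.49) = √296.9 ≈ 17.2308
    Area = ½·c·h_c  ⇒  h_c = 2·Area/c = 111.47/17.2308 ≈ 6.46923

Area = 55.735, h_c = 6.469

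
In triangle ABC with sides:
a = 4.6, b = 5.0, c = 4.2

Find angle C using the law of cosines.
c² = a² + b² − 2ab·cos(C)  ⇒  cos(C) = (a² + b² − c²)/(2ab)
cos(C) = (4.6² + 5.0² − 4.2²)/(2·4.6·5.0) = (21.16 + 25 − 17.64)/46 = 28.52/46 ≈ 0.62
C = arccos(0.62) ≈ 51.6839°

C = 51.68°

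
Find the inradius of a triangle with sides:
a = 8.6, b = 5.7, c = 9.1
r = Area/s where s is the semi-perimeter.
s = (8.6 + 5.7 + 9.1)/2 = 23.4/2 = 11.7
Area = √(s(s−a)(s−b)(s−c)) = √(11.7·3.1·6·2.6) ≈ √565.812 ≈ 23.7868
r ≈ 23.7868/11.7 ≈ 2.03306

r = 2.033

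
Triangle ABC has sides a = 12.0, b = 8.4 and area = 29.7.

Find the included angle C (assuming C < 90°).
Area = ½·a·b·sin(C)  ⇒  sin(C) = 2·Area/(a·b) = 2·29.7/(12.0·8.4) = 59.4/100.8 ≈ 0.589286
C = arcsin(0.589286) ≈ 36.1063° (taking the acute solution since C < 90°)

C = 36.11°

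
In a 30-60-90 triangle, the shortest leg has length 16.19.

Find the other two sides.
In a 30-60-90 triangle the sides are in ratio 1 : √3 : 2 (short leg : long leg : hypotenuse).
Long leg = 16.19·√3 ≈ 16.19·1.73205 ≈ 28.0419
Hypotenuse = 2·16.19 = 32.38

Long leg = 16.19√3 = 28.04, Hypotenuse = 32.38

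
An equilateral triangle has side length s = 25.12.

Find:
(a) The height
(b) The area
(a) The height splits the triangle into two 30-60-90 halves: h = s·√3/2 = 25.12·1.73205/2 ≈ 43.5091/2 ≈ 21.7546
(b) Area = (√3/4)·s² = (√3/4)·25.12² = (√3/4)·631.0144 ≈ 0.433013·631.0144 ≈ 273.237

Height = 21.75, Area = 273.2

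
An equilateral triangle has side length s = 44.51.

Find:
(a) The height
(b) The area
(a) The height splits the triangle into two 30-60-90 halves: h = s·√3/2 = 44.51·1.73205/2 ≈ 77.0936/2 ≈ 38.5468
(b) Area = (√3/4)·s² = (√3/4)·44.51² = (√3/4)·1981.1401 ≈ 0.433013·1981.1401 ≈ 857.859

Height = 38.55, Area = 857.9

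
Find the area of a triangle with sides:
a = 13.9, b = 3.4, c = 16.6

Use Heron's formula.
s = (13.9 + 3.4 + 16.6)/2 = 33.9/2 = 16.95
s − a = 3.05, s − b = 13.55, s − c = 0.35
s(s−a)(s−b)(s−c) = 16.95·3.05·13.55·0.35 ≈ 245.175
Area = √245.175 ≈ 15.6581

Area = 15.66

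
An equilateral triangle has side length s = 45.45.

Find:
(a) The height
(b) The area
(a) The height splits the triangle into two 30-60-90 halves: h = s·√3/2 = 45.45·1.73205/2 ≈ 78.7217/2 ≈ 39.3609
(b) Area = (√3/4)·s² = (√3/4)·45.45² = (√3/4)·2065.7025 ≈ 0.433013·2065.7025 ≈ 894.475

Height = 39.36, Area = 894.5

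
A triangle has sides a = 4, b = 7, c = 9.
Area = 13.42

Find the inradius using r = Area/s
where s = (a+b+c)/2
s = (4 + 7 + 9)/2 = 20/2 = 10
r = Area/s = 13.42/10 ≈ 1.342

r = 1.342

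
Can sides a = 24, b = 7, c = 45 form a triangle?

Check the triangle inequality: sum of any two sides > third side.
a + b vs c: 24 + 7 = 31 ≤ 45  ✗
a + c vs b: 24 + 45 = 69 > 7  ✓
b + c vs a: 7 + 45 = 52 > 24  ✓

No: 24 + 7 = 31 is not > 45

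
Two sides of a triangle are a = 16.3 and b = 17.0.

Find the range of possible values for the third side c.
Triangle inequality: |a − b| < c < a + b
|a − b| = |16.3 − 17.0| = 0.7
a + b = 16.3 + 17.0 = 33.3

0.7 < c < 33.3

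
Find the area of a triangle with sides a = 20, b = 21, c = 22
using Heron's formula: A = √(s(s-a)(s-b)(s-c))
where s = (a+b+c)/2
s = (20 + 21 + 22)/2 = 63/2 = 31.5
s − a = 11.5, s − b = 10.5, s − c = 9.5
s(s−a)(s−b)(s−c) = 31.5·11.5·10.5·9.5 = 36134.4375
Area = √36134.4375 ≈ 190.091

s = 31.5, Area = 190.1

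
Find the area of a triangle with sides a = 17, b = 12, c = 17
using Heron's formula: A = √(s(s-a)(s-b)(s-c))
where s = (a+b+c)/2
s = (17 + 12 + 17)/2 = 46/2 = 23
s − a = 6, s − b = 11, s − c = 6
s(s−a)(s−b)(s−c) = 23·6·11·6 = 9108
Area = √9108 ≈ 95.4358

s = 23.0, Area = 95.44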